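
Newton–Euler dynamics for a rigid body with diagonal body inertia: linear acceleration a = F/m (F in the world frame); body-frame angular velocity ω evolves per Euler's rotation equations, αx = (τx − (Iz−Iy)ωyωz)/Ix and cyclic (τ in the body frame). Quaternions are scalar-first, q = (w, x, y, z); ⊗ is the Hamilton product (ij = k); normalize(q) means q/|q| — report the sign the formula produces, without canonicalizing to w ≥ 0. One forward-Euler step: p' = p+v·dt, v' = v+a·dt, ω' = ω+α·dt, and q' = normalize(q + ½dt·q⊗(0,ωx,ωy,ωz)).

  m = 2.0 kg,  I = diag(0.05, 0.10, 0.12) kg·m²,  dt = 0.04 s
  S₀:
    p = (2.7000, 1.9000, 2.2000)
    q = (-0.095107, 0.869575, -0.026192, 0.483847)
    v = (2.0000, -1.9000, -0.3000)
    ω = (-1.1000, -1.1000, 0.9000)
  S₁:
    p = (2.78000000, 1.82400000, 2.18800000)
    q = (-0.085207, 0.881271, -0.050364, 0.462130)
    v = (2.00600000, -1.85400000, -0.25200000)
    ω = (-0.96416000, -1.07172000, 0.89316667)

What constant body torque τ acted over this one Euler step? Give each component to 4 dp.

τ = (0.1500, 0.1400, 0.0400)

ω₁ − ω₀ = (0.13584000, 0.02828000, -0.00683333)
I·α + gyro = (0.1500, 0.1400, 0.0400)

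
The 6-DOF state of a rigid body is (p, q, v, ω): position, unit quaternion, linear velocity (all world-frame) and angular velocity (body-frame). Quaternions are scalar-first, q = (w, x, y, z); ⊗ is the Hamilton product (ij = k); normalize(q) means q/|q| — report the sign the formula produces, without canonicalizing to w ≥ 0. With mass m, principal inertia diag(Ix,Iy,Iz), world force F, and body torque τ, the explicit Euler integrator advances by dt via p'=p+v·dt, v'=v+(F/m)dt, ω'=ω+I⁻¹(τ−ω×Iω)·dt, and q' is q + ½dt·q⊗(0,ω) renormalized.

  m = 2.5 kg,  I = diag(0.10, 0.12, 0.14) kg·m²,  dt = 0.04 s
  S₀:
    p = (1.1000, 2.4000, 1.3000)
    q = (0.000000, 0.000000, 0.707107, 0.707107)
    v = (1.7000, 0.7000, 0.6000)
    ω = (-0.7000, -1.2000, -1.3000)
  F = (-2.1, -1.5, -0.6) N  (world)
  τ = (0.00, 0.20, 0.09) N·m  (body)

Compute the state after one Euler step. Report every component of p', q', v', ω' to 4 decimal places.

p' = (1.1680, 2.4280, 1.3240)
q' = (0.0353, -0.0014, 0.6967, 0.7165)
v' = (1.6664, 0.6760, 0.5904)
ω' = (-0.7125, -1.1212, -1.2791)

angular accel α = (-0.3120, 1.9700, 0.5229)
ω' = ω + α·dt = (-0.7125, -1.1212, -1.2791)
q⊗(0,ω) = (1.7677675, -0.0707107, -0.4949749, 0.4949749)
q + ½dt·q⊗(0,ω), renormalized = (0.0353, -0.0014, 0.6967, 0.7165)
a = (-0.8400, -0.6000, -0.2400)
p' = p + v·dt = (1.1680, 2.4280, 1.3240)
new velocity v' = (1.6664, 0.6760, 0.5904)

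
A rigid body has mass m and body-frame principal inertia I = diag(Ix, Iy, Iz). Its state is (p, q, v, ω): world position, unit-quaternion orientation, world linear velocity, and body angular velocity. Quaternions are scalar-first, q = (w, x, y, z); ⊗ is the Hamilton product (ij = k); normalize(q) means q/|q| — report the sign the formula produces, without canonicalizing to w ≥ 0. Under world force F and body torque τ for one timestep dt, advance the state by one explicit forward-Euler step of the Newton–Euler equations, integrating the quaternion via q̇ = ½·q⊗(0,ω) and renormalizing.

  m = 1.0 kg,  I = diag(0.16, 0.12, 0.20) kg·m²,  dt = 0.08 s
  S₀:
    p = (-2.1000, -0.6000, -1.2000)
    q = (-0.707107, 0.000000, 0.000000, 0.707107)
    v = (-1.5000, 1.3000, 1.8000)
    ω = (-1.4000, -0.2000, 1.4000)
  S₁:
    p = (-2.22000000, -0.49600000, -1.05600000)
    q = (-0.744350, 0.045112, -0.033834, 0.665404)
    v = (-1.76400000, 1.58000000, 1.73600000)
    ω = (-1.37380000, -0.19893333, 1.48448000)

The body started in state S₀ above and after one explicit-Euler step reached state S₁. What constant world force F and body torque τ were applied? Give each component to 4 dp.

F = (-3.3000, 3.5000, -0.8000)
τ = (0.0300, 0.0800, 0.2000)

rate change Δω = (0.02620000, 0.00106667, 0.08448000)
precession coupling = (-0.0224, 0.0784, -0.0112)
I·α + gyro = (0.0300, 0.0800, 0.2000)
velocity change Δv = (-0.26400000, 0.28000000, -0.06400000)
F = m·Δv/dt = (-3.3000, 3.5000, -0.8000)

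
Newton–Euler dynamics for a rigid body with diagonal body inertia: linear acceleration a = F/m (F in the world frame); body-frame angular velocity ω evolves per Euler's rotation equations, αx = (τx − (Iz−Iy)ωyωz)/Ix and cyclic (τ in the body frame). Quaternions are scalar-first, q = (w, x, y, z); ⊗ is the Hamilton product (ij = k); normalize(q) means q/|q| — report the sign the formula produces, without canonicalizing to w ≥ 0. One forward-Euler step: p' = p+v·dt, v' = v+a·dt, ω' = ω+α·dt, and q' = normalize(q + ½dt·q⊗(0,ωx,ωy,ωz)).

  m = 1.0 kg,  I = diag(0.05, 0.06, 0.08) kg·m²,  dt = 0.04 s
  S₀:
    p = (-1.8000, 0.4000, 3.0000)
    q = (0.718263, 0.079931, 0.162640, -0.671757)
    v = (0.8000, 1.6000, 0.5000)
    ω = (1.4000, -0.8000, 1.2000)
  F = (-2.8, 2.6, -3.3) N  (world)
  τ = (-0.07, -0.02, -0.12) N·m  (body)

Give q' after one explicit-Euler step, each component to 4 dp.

q' = (0.7342, 0.0931, 0.1303, -0.6598)

Hamilton product q⊗(0,ω) = (0.8243170, 0.6633306, -1.6109874, 0.5702748)
q' = normalize(q + ½dt·q⊗(0,ω)) = (0.7342, 0.0931, 0.1303, -0.6598)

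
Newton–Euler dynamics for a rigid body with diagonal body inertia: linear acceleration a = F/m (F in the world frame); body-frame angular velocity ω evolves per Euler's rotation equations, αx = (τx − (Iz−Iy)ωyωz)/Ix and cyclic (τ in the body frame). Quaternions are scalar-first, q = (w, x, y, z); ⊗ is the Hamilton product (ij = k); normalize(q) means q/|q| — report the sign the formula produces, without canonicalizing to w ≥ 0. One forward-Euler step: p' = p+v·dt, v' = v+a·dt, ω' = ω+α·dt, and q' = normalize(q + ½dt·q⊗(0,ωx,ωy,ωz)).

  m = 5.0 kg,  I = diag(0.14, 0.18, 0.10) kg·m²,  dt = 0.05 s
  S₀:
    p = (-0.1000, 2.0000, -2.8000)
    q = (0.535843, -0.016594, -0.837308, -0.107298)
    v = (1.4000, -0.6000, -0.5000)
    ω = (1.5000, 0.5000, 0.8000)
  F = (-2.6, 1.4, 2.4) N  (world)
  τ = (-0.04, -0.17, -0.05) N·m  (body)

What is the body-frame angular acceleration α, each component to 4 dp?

gyro term ω×Iω = (-0.0320, 0.0480, 0.0300)
(τ − ω×Iω)/I = (-0.0571, -1.2111, -0.8000)

α = (-0.0571, -1.2111, -0.8000)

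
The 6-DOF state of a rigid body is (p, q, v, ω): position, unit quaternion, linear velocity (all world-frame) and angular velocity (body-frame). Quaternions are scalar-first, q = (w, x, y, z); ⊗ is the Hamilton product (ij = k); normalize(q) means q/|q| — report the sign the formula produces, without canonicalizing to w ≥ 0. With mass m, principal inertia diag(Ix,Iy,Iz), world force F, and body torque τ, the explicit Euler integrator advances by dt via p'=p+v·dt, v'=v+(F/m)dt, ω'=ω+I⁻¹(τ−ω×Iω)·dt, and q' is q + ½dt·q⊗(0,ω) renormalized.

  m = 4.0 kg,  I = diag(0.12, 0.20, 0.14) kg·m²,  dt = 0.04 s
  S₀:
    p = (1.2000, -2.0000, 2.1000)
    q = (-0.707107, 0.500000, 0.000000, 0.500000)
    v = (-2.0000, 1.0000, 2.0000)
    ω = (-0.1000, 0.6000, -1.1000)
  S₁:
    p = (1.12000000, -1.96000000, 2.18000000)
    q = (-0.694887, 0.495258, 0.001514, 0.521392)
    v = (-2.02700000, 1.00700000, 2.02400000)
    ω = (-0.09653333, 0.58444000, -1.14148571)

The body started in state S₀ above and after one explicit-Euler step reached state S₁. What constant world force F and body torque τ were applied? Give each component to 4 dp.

F = (-2.7000, 0.7000, 2.4000)
τ = (0.0500, -0.0800, -0.1500)

velocity change Δv = (-0.02700000, 0.00700000, 0.02400000)
F = m·Δv/dt = (-2.7000, 0.7000, 2.4000)
ω₁ − ω₀ = (0.00346667, -0.01556000, -0.04148571)
gyro term ω₀×Iω₀ = (0.0396, -0.0022, -0.0048)
applied torque τ = (0.0500, -0.0800, -0.1500)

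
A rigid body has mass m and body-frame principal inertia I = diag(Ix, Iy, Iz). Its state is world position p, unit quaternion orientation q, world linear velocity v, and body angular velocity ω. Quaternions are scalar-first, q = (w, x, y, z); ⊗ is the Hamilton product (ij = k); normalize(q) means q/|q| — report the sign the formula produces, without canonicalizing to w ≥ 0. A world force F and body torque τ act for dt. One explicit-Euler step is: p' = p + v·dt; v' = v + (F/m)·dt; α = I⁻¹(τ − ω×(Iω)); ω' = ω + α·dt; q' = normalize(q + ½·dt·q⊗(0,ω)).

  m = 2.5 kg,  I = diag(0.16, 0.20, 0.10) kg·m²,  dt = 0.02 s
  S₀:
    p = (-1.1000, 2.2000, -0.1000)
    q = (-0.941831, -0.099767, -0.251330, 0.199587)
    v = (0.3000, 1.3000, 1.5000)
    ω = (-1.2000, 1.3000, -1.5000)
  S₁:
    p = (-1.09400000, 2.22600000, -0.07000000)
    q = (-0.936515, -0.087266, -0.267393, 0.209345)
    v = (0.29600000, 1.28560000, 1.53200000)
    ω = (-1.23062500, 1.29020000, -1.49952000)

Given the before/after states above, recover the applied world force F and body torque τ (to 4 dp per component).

F = (-0.5000, -1.8000, 4.0000)
τ = (-0.0500, 0.0100, -0.0600)

rate change Δω = (-0.03062500, -0.00980000, 0.00048000)
precession coupling = (0.1950, 0.1080, -0.0624)
I·α + gyro = (-0.0500, 0.0100, -0.0600)
v₁ − v₀ = (-0.00400000, -0.01440000, 0.03200000)
applied force F = (-0.5000, -1.8000, 4.0000)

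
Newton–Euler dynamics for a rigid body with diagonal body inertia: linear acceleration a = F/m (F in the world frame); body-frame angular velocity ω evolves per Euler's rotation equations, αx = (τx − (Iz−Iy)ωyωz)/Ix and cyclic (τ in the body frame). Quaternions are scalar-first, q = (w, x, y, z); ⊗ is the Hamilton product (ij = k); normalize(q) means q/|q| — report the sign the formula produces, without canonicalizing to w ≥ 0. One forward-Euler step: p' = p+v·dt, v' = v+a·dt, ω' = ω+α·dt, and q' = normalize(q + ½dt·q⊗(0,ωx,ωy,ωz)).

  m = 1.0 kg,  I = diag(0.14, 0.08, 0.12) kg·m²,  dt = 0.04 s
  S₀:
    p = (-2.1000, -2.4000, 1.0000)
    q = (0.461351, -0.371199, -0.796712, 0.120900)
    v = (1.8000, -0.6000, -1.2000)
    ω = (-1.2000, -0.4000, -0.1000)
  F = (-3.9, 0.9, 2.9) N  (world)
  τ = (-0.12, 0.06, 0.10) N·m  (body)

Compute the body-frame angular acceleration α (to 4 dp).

α = (-0.8686, 0.7200, 1.0733)

gyro term ω×Iω = (0.0016, 0.0024, -0.0288)
(τ − ω×Iω)/I = (-0.8686, 0.7200, 1.0733)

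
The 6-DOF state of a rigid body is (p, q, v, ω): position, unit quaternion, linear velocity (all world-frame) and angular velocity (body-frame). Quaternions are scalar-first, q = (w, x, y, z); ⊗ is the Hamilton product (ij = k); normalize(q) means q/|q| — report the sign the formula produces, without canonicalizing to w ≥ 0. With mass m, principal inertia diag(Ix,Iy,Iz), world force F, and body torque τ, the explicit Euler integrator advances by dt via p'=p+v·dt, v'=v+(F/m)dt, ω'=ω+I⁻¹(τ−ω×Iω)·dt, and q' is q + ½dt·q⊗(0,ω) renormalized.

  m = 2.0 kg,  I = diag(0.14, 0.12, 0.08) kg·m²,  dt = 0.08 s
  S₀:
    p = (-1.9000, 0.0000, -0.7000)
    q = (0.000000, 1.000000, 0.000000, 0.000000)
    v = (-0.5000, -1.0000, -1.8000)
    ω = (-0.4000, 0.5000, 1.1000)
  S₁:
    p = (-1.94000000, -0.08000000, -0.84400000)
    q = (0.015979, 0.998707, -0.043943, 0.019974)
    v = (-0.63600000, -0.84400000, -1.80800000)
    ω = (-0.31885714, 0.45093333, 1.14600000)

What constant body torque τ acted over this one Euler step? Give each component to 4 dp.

Δω = ω₁−ω₀ = (0.08114286, -0.04906667, 0.04600000)
I·α + gyro = (0.1200, -0.1000, 0.0500)

τ = (0.1200, -0.1000, 0.0500)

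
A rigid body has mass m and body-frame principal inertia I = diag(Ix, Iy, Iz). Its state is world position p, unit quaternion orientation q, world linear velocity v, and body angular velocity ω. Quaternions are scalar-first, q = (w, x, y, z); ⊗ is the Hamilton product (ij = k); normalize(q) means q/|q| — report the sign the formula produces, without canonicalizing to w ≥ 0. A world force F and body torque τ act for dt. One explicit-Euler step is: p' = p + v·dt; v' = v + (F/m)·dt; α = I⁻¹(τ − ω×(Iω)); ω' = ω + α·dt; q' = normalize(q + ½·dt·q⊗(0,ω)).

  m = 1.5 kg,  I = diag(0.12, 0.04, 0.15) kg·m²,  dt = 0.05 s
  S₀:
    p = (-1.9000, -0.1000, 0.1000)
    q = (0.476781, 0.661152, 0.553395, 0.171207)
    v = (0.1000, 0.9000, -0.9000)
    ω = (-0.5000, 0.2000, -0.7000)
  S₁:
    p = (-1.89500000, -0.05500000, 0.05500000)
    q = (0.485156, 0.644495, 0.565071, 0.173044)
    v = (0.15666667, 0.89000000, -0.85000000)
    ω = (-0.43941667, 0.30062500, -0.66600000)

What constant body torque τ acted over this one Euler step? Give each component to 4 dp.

τ = (0.1300, 0.0700, 0.1100)

ω₁ − ω₀ = (0.06058333, 0.10062500, 0.03400000)
gyro term ω₀×Iω₀ = (-0.0154, -0.0105, 0.0080)
τ = I·(Δω/dt) + ω₀×(Iω₀) = (0.1300, 0.0700, 0.1100)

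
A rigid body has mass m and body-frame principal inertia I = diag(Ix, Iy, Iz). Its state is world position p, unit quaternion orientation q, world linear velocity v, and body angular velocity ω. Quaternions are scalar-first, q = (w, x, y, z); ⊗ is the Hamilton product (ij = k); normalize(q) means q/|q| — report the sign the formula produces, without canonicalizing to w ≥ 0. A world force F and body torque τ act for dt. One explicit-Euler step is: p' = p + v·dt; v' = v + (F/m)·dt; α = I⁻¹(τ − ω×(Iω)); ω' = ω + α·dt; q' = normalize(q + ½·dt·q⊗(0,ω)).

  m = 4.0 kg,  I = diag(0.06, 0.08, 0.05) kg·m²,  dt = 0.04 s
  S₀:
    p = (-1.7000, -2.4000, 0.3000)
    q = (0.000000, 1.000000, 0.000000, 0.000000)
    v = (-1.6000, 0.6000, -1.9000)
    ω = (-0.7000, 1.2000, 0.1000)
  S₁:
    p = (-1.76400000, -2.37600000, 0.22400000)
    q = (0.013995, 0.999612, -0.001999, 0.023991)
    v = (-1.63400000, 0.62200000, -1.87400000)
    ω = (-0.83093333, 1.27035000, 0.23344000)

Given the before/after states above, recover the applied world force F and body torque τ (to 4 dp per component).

Δv = v₁−v₀ = (-0.03400000, 0.02200000, 0.02600000)
F = m·Δv/dt = (-3.4000, 2.2000, 2.6000)
ω₁ − ω₀ = (-0.13093333, 0.07035000, 0.13344000)
gyro term ω₀×Iω₀ = (-0.0036, -0.0007, -0.0168)
τ = I·(Δω/dt) + ω₀×(Iω₀) = (-0.2000, 0.1400, 0.1500)

F = (-3.4000, 2.2000, 2.6000)
τ = (-0.2000, 0.1400, 0.1500)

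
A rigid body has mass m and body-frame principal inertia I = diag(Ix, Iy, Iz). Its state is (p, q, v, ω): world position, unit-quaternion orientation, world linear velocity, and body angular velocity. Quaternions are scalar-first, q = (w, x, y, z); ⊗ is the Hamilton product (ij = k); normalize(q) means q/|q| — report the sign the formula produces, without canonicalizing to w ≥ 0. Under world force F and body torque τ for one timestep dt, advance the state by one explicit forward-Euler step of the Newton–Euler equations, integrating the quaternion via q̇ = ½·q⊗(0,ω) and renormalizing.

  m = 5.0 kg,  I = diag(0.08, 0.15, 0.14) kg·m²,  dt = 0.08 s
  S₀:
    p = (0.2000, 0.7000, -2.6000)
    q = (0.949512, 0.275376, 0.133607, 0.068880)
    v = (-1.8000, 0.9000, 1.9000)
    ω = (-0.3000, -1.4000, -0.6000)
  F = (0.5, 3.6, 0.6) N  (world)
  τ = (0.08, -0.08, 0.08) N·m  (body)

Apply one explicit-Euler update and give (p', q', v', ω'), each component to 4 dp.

ω×(Iω) gyroscopic = (-0.0084, -0.0108, 0.0294)
α = I⁻¹(τ − ω×Iω) = (1.1050, -0.4613, 0.3614)
ω' = ω + α·dt = (-0.2116, -1.4369, -0.5711)
Hamilton product q⊗(0,ω) = (0.3109906, -0.2685858, -1.1847552, -0.9151515)
q + ½dt·q⊗(0,ω), renormalized = (0.9601, 0.2641, 0.0861, 0.0322)
p + v·dt = (0.0560, 0.7720, -2.4480)
new velocity v' = (-1.7920, 0.9576, 1.9096)

p' = (0.0560, 0.7720, -2.4480)
q' = (0.9601, 0.2641, 0.0861, 0.0322)
v' = (-1.7920, 0.9576, 1.9096)
ω' = (-0.2116, -1.4369, -0.5711)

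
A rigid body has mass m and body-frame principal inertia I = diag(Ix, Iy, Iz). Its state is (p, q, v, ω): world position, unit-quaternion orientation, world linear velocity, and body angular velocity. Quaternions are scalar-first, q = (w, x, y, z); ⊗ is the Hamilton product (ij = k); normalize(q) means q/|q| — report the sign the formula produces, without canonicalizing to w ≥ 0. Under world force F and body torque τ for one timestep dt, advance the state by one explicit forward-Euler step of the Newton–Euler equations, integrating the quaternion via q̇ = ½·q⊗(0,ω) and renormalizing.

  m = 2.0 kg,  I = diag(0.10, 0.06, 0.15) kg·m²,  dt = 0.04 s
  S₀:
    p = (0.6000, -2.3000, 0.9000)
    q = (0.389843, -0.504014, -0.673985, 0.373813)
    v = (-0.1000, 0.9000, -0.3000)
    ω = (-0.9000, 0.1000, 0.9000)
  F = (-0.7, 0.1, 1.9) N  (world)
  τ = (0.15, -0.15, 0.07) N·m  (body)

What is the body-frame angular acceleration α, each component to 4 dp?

α = (1.4190, -3.1750, 0.4427)

gyro term ω×Iω = (0.0081, 0.0405, 0.0036)
(τ − ω×Iω)/I = (1.4190, -3.1750, 0.4427)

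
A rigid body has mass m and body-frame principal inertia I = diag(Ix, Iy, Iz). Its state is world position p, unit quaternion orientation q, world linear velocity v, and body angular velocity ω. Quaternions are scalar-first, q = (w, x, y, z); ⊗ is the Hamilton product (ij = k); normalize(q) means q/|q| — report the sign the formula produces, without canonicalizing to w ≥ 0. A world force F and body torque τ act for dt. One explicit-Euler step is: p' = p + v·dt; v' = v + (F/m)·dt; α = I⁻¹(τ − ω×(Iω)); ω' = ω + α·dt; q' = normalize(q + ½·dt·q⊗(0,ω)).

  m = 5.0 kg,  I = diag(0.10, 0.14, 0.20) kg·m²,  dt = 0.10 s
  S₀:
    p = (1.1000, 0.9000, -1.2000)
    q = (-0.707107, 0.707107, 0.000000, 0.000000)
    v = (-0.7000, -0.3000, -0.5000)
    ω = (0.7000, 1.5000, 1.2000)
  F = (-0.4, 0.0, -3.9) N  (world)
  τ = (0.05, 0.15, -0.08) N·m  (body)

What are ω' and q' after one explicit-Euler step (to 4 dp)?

α = I⁻¹(τ − ω×Iω) = (-0.5800, 1.6714, -0.6100)
new body rate ω' = (0.6420, 1.6671, 1.1390)
2q̇ = q⊗(0,ω) = (-0.4949749, -0.4949749, -1.9091889, 0.2121321)
q + ½dt·q⊗(0,ω), renormalized = (-0.7281, 0.6788, -0.0950, 0.0106)

ω' = (0.6420, 1.6671, 1.1390)
q' = (-0.7281, 0.6788, -0.0950, 0.0106)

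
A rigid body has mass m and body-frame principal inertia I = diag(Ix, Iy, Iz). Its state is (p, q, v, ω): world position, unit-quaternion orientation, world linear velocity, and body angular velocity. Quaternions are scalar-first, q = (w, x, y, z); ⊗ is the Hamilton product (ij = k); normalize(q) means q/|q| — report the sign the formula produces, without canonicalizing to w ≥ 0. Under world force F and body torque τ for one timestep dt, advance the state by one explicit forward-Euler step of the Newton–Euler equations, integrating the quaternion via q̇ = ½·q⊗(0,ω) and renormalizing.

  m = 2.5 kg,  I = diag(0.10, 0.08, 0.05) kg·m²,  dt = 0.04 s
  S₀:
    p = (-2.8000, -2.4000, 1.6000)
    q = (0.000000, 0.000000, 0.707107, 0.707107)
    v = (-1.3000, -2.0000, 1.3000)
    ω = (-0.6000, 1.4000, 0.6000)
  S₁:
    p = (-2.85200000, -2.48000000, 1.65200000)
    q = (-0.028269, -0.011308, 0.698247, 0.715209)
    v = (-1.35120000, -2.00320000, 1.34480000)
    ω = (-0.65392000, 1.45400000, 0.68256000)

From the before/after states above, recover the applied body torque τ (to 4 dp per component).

τ = (-0.1600, 0.0900, 0.1200)

rate change Δω = (-0.05392000, 0.05400000, 0.08256000)
gyro term ω₀×Iω₀ = (-0.0252, -0.0180, 0.0168)
I·α + gyro = (-0.1600, 0.0900, 0.1200)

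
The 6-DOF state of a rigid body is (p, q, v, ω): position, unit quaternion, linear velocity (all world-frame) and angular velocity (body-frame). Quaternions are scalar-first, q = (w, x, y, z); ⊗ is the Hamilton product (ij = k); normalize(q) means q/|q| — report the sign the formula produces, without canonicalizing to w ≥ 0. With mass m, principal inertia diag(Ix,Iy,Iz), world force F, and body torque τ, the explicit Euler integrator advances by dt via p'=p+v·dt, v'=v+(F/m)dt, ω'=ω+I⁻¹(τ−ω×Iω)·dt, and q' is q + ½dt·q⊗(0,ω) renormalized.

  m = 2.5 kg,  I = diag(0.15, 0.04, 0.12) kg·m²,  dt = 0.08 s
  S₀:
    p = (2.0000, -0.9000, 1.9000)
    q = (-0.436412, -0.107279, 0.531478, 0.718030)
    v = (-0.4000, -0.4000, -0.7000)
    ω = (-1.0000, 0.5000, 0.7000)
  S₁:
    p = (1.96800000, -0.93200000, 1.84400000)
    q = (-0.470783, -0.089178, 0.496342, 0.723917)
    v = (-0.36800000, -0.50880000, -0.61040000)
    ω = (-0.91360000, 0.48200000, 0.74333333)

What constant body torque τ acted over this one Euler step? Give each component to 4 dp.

ω₁ − ω₀ = (0.08640000, -0.01800000, 0.04333333)
precession coupling = (0.0280, -0.0210, 0.0550)
I·α + gyro = (0.1900, -0.0300, 0.1200)

τ = (0.1900, -0.0300, 0.1200)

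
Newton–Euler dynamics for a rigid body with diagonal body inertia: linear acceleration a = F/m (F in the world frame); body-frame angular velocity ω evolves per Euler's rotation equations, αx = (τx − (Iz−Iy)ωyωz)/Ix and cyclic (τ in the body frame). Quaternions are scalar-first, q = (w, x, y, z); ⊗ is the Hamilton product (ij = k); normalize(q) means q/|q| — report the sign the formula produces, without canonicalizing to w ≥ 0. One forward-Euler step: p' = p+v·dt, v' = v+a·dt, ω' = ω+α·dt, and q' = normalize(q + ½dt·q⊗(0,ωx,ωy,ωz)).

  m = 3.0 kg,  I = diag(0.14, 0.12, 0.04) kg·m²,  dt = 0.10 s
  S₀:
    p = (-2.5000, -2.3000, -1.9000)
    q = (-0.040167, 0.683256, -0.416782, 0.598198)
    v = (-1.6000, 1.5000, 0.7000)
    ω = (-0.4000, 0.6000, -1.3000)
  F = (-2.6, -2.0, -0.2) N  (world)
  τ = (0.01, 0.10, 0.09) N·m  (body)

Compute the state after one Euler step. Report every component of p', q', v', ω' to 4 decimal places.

p' = (-2.6600, -2.1500, -1.8300)
q' = (0.0248, 0.6913, -0.3845, 0.6113)
v' = (-1.6867, 1.4333, 0.6933)
ω' = (-0.4374, 0.6400, -1.0870)

a = (-0.8667, -0.6667, -0.0667)
p + v·dt = (-2.6600, -2.1500, -1.8300)
v + (F/m)dt = (-1.6867, 1.4333, 0.6933)
ω×(Iω) gyroscopic = (0.0624, 0.0520, 0.0048)
angular accel α = (-0.3743, 0.4000, 2.1300)
new body rate ω' = (-0.4374, 0.6400, -1.0870)
Hamilton product q⊗(0,ω) = (1.3010290, 0.1989646, 0.6248534, 0.2954579)
q' = normalize(q + ½dt·q⊗(0,ω)) = (0.0248, 0.6913, -0.3845, 0.6113)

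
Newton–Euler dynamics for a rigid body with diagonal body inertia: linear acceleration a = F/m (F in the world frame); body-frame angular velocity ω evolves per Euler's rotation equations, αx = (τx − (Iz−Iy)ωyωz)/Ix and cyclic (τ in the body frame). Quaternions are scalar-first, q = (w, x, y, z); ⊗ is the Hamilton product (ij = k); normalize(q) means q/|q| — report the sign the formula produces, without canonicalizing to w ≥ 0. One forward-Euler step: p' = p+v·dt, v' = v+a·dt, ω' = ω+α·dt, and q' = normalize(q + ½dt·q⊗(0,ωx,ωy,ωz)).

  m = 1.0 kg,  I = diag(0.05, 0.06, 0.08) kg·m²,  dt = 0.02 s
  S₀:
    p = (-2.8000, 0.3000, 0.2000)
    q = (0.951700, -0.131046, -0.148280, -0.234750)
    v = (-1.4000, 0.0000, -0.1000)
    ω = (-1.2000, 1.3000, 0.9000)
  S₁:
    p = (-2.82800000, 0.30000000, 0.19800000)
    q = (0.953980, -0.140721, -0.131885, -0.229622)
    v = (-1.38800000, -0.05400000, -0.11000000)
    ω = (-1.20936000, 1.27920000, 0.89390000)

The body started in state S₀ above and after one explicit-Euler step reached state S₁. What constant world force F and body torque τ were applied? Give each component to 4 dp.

F = (0.6000, -2.7000, -0.5000)
τ = (0.0000, -0.0300, -0.0400)

v₁ − v₀ = (0.01200000, -0.05400000, -0.01000000)
applied force F = (0.6000, -2.7000, -0.5000)
ω₁ − ω₀ = (-0.00936000, -0.02080000, -0.00610000)
applied torque τ = (0.0000, -0.0300, -0.0400)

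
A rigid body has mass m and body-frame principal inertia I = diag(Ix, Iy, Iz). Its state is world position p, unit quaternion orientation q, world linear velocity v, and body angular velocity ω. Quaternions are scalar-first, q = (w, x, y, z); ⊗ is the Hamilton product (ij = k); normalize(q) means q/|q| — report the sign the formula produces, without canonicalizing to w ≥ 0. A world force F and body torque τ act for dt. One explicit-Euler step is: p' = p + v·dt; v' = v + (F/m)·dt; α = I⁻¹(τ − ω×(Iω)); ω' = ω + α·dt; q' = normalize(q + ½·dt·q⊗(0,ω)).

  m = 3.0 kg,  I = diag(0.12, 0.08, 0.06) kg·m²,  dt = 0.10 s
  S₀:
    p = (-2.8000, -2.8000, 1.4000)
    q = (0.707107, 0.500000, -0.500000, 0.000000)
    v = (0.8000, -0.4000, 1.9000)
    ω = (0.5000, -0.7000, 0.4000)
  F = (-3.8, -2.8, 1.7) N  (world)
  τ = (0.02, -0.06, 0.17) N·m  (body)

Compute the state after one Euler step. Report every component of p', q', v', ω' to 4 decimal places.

p' = (-2.7200, -2.8400, 1.5900)
q' = (0.6763, 0.5071, -0.5341, 0.0091)
v' = (0.6733, -0.4933, 1.9567)
ω' = (0.5120, -0.7900, 0.6600)

α = I⁻¹(τ − ω×Iω) = (0.1200, -0.9000, 2.6000)
new body rate ω' = (0.5120, -0.7900, 0.6600)
2q̇ = q⊗(0,ω) = (-0.6000000, 0.1535535, -0.6949749, 0.1828428)
q' = normalize(q + ½dt·q⊗(0,ω)) = (0.6763, 0.5071, -0.5341, 0.0091)
a = (-1.2667, -0.9333, 0.5667)
p + v·dt = (-2.7200, -2.8400, 1.5900)
v + (F/m)dt = (0.6733, -0.4933, 1.9567)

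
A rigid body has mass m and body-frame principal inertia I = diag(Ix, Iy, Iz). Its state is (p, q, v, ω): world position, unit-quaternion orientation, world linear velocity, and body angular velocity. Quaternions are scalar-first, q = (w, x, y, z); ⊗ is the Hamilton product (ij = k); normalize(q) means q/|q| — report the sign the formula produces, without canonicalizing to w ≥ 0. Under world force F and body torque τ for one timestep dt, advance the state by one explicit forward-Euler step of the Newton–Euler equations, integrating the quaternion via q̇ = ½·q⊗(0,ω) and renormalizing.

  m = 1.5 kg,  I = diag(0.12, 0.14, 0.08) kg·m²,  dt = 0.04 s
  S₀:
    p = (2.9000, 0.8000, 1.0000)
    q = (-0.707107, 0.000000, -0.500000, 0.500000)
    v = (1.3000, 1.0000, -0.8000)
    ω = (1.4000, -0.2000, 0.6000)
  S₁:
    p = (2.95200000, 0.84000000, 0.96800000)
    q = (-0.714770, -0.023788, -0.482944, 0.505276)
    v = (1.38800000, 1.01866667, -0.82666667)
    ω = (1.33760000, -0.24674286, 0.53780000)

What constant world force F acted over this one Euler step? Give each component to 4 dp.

velocity change Δv = (0.08800000, 0.01866667, -0.02666667)
m·(v₁−v₀)/dt = (3.3000, 0.7000, -1.0000)

F = (3.3000, 0.7000, -1.0000)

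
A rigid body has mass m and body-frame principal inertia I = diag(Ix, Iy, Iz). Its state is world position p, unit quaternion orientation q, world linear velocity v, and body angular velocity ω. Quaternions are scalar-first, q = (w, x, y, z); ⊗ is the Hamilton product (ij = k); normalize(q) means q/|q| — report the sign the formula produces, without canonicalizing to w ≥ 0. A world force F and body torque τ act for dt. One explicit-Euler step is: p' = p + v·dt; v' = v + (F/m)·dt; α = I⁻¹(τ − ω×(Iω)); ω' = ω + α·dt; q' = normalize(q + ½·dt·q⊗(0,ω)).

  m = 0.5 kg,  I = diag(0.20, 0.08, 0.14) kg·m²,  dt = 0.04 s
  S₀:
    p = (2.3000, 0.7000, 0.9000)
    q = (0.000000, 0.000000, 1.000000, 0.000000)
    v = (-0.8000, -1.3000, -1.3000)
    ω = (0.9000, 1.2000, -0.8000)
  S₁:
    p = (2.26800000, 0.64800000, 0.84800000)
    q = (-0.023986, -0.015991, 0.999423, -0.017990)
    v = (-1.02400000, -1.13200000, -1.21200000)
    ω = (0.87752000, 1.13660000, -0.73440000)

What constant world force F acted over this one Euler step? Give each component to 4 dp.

Δv = v₁−v₀ = (-0.22400000, 0.16800000, 0.08800000)
applied force F = (-2.8000, 2.1000, 1.1000)

F = (-2.8000, 2.1000, 1.1000)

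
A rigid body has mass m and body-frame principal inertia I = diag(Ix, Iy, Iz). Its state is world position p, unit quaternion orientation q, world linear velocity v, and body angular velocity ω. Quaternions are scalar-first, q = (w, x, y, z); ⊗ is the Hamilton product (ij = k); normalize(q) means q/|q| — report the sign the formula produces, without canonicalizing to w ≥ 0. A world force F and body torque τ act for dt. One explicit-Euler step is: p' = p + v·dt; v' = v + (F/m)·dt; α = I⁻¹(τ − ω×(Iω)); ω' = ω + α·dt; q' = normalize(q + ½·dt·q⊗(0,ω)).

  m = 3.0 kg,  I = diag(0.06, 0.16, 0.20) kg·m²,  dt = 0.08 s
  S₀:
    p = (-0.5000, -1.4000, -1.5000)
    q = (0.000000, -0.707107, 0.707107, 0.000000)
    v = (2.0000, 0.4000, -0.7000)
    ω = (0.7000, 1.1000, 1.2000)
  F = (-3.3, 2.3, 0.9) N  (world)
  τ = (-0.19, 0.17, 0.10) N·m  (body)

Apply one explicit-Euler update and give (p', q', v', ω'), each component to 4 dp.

(τ − ω×Iω)/I = (-4.0467, 1.7975, 0.1150)
new body rate ω' = (0.3763, 1.2438, 1.2092)
2q̇ = q⊗(0,ω) = (-0.2828428, 0.8485284, 0.8485284, -1.2727926)
updated quaternion q' = (-0.0113, -0.6715, 0.7392, -0.0508)
linear accel F/m = (-1.1000, 0.7667, 0.3000)
p + v·dt = (-0.3400, -1.3680, -1.5560)
new velocity v' = (1.9120, 0.4613, -0.6760)

p' = (-0.3400, -1.3680, -1.5560)
q' = (-0.0113, -0.6715, 0.7392, -0.0508)
v' = (1.9120, 0.4613, -0.6760)
ω' = (0.3763, 1.2438, 1.2092)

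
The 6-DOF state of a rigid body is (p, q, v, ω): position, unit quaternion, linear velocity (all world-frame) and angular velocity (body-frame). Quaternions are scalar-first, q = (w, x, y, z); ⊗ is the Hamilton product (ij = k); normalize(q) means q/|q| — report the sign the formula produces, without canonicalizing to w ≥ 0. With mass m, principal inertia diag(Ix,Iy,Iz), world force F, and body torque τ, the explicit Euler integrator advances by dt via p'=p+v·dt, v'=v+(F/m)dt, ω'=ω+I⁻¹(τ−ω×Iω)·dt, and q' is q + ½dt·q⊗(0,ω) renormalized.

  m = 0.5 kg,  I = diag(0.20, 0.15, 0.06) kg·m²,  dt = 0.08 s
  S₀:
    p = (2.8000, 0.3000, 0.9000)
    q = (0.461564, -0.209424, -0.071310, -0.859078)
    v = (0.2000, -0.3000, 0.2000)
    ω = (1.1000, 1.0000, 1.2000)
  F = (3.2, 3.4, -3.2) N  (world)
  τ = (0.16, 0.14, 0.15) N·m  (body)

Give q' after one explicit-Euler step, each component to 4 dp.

q⊗(0,ω) = (1.3325700, 1.2812264, -0.2321130, 0.4228938)
q' = normalize(q + ½dt·q⊗(0,ω)) = (0.5134, -0.1577, -0.0804, -0.8397)

q' = (0.5134, -0.1577, -0.0804, -0.8397)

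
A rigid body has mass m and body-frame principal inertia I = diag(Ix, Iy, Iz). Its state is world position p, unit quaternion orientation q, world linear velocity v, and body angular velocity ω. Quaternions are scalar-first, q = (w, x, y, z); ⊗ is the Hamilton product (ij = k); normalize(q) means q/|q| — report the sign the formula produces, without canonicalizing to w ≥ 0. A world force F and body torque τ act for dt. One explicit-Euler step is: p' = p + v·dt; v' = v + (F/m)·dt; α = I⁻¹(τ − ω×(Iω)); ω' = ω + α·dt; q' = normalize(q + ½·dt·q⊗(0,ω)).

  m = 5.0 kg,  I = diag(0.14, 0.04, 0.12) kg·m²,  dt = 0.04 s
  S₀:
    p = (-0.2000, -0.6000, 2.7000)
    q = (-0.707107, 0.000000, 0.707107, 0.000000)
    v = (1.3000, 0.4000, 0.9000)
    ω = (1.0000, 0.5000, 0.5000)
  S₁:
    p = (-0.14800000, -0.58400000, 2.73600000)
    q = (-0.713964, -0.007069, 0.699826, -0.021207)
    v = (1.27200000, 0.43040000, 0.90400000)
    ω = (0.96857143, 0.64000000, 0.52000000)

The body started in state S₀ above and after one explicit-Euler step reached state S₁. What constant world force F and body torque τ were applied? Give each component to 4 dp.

F = (-3.5000, 3.8000, 0.5000)
τ = (-0.0900, 0.1500, 0.0100)

v₁ − v₀ = (-0.02800000, 0.03040000, 0.00400000)
F = m·Δv/dt = (-3.5000, 3.8000, 0.5000)
Δω = ω₁−ω₀ = (-0.03142857, 0.14000000, 0.02000000)
I·α + gyro = (-0.0900, 0.1500, 0.0100)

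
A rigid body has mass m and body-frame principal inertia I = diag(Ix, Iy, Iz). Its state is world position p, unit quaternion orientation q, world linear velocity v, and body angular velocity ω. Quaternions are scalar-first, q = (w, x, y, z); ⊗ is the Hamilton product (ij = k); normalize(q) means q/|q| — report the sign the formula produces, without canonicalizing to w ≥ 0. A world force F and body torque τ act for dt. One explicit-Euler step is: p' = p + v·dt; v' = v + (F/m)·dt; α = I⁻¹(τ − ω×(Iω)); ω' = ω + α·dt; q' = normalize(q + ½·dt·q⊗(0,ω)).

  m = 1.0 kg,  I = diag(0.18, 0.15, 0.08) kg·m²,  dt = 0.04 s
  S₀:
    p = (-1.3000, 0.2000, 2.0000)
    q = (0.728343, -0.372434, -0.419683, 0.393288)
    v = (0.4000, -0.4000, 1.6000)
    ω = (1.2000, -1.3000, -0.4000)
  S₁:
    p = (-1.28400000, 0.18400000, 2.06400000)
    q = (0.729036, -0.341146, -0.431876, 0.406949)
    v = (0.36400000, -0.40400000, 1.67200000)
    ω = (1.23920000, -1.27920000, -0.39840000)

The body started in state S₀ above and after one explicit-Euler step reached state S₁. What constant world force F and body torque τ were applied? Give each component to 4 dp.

ω₁ − ω₀ = (0.03920000, 0.02080000, 0.00160000)
ω₀×(Iω₀) = (-0.0364, -0.0480, 0.0468)
τ = I·(Δω/dt) + ω₀×(Iω₀) = (0.1400, 0.0300, 0.0500)
Δv = v₁−v₀ = (-0.03600000, -0.00400000, 0.07200000)
applied force F = (-0.9000, -0.1000, 1.8000)

F = (-0.9000, -0.1000, 1.8000)
τ = (0.1400, 0.0300, 0.0500)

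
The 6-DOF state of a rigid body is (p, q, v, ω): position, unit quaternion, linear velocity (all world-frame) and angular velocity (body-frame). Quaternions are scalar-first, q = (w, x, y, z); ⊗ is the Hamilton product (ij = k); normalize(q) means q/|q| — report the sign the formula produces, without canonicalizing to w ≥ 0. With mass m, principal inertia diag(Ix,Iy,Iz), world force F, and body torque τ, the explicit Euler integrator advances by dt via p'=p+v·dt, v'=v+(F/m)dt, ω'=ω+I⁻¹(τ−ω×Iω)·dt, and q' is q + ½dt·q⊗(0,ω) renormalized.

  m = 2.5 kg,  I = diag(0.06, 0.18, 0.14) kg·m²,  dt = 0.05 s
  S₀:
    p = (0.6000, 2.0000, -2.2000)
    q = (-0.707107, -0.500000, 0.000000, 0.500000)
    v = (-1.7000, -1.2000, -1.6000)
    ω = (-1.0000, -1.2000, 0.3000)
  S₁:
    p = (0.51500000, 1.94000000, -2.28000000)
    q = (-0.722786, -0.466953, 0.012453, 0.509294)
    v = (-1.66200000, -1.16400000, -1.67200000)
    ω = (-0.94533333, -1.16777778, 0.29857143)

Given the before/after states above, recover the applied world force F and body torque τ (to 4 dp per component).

F = (1.9000, 1.8000, -3.6000)
τ = (0.0800, 0.1400, 0.1400)

Δω = ω₁−ω₀ = (0.05466667, 0.03222222, -0.00142857)
gyro term ω₀×Iω₀ = (0.0144, 0.0240, 0.1440)
applied torque τ = (0.0800, 0.1400, 0.1400)
velocity change Δv = (0.03800000, 0.03600000, -0.07200000)
F = m·Δv/dt = (1.9000, 1.8000, -3.6000)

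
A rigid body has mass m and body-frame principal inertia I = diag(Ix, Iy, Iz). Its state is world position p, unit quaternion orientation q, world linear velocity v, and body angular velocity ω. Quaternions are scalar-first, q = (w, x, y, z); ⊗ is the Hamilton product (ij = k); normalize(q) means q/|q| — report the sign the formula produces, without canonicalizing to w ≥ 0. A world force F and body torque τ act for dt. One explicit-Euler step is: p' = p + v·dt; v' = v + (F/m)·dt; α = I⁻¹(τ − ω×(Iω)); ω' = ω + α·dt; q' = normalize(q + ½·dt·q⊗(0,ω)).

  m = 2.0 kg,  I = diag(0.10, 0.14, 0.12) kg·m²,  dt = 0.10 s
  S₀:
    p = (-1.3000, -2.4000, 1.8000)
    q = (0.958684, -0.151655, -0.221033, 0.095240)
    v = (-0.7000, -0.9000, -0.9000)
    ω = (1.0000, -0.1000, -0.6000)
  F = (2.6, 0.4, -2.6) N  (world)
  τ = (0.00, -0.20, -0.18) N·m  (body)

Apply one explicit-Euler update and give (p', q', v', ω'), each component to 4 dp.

p' = (-1.3700, -2.4900, 1.7100)
q' = (0.9664, -0.0964, -0.2252, 0.0782)
v' = (-0.5700, -0.8800, -1.0300)
ω' = (1.0012, -0.2514, -0.7467)

p + v·dt = (-1.3700, -2.4900, 1.7100)
new velocity v' = (-0.5700, -0.8800, -1.0300)
precession coupling ω×(Iω) = (-0.0012, 0.0120, -0.0040)
(τ − ω×Iω)/I = (0.0120, -1.5143, -1.4667)
ω + α·dt = (1.0012, -0.2514, -0.7467)
Hamilton product q⊗(0,ω) = (0.1866957, 1.1008278, -0.0916214, -0.3390119)
updated quaternion q' = (0.9664, -0.0964, -0.2252, 0.0782)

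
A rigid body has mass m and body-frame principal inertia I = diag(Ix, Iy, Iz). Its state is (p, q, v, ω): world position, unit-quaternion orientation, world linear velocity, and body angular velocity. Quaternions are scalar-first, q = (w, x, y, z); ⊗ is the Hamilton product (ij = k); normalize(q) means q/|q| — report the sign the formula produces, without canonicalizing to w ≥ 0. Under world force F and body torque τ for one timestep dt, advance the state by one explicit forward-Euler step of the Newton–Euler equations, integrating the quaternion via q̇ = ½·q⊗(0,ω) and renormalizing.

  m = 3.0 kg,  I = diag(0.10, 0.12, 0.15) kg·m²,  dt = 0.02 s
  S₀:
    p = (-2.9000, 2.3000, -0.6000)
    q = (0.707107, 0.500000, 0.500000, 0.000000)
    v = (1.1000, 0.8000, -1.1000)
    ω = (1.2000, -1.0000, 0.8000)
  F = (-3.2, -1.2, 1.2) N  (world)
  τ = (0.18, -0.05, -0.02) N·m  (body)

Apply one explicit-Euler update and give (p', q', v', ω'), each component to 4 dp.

p' = (-2.8780, 2.3160, -0.6220)
q' = (0.7060, 0.5124, 0.4889, -0.0053)
v' = (1.0787, 0.7920, -1.0920)
ω' = (1.2408, -1.0003, 0.8005)

a = (-1.0667, -0.4000, 0.4000)
p' = p + v·dt = (-2.8780, 2.3160, -0.6220)
new velocity v' = (1.0787, 0.7920, -1.0920)
precession coupling ω×(Iω) = (-0.0240, -0.0480, -0.0240)
(τ − ω×Iω)/I = (2.0400, -0.0167, 0.0267)
new body rate ω' = (1.2408, -1.0003, 0.8005)
Hamilton product q⊗(0,ω) = (-0.1000000, 1.2485284, -1.1071070, -0.5343144)
q + ½dt·q⊗(0,ω), renormalized = (0.7060, 0.5124, 0.4889, -0.0053)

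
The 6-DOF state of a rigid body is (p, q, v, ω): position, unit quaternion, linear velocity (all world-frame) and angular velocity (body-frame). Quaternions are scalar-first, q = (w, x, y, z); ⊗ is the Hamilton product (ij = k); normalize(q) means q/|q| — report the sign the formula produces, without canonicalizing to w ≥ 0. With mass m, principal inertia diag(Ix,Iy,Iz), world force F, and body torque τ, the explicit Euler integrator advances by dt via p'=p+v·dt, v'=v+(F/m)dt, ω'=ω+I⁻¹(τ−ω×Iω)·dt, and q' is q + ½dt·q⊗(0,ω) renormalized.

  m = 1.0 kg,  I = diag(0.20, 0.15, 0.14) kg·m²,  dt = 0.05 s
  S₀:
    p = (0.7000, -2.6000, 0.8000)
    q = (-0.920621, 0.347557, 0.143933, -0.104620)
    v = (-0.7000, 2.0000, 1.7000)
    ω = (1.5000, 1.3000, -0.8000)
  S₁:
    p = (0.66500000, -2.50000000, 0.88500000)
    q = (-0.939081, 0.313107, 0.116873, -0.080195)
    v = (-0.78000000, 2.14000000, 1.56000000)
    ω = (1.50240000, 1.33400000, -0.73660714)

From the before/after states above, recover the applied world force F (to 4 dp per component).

F = (-1.6000, 2.8000, -2.8000)

v₁ − v₀ = (-0.08000000, 0.14000000, -0.14000000)
applied force F = (-1.6000, 2.8000, -2.8000)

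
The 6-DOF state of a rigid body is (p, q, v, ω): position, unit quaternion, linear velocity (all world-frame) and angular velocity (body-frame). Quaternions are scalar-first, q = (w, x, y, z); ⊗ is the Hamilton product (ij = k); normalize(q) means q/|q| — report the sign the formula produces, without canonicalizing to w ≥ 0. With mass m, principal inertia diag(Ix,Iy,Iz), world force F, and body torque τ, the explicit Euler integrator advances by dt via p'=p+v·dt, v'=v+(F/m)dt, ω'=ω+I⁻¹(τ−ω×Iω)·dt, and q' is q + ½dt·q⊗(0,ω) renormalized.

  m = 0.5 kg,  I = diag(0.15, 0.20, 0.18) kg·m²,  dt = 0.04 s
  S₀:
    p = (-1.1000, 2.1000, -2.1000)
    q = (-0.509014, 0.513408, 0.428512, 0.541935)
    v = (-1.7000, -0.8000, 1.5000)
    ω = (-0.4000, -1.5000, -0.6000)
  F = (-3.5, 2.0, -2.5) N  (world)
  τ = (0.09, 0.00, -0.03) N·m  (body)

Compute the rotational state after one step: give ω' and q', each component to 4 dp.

ω' = (-0.3712, -1.4986, -0.6133)
q' = (-0.4853, 0.5283, 0.4454, 0.5358)

gyro term ω×Iω = (-0.0180, -0.0072, 0.0300)
angular accel α = (0.7200, 0.0360, -0.3333)
ω' = ω + α·dt = (-0.3712, -1.4986, -0.6133)
2q̇ = q⊗(0,ω) = (1.1732922, 0.7594009, 0.8547918, -0.2932988)
updated quaternion q' = (-0.4853, 0.5283, 0.4454, 0.5358)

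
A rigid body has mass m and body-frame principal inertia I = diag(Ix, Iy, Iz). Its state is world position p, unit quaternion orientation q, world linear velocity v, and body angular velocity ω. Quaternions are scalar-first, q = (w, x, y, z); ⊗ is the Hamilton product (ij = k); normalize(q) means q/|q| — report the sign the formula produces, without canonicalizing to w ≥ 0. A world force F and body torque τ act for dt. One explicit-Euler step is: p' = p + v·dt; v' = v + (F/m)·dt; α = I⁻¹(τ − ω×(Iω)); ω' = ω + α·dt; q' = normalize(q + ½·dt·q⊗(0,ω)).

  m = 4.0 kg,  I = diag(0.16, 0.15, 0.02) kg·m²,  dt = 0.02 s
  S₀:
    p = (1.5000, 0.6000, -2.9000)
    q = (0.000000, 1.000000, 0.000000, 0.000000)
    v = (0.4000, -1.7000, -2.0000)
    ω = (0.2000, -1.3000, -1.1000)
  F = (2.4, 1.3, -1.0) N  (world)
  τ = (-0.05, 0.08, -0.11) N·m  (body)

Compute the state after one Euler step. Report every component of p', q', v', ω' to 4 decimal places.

ω×(Iω) gyroscopic = (-0.1859, -0.0308, 0.0026)
angular accel α = (0.8494, 0.7387, -5.6300)
ω + α·dt = (0.2170, -1.2852, -1.2126)
2q̇ = q⊗(0,ω) = (-0.2000000, 0.0000000, 1.1000000, -1.3000000)
q + ½dt·q⊗(0,ω), renormalized = (-0.0020, 0.9999, 0.0110, -0.0130)
a = F/m = (0.6000, 0.3250, -0.2500)
new position p' = (1.5080, 0.5660, -2.9400)
v' = v + a·dt = (0.4120, -1.6935, -2.0050)

p' = (1.5080, 0.5660, -2.9400)
q' = (-0.0020, 0.9999, 0.0110, -0.0130)
v' = (0.4120, -1.6935, -2.0050)
ω' = (0.2170, -1.2852, -1.2126)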